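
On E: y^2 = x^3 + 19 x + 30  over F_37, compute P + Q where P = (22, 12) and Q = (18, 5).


P != Q, so use the chord formula.
s = (y2 - y1) / (x2 - x1) = (30) / (33) mod 37 = 11
x3 = s^2 - x1 - x2 mod 37 = 11^2 - 22 - 18 = 7
y3 = s (x1 - x3) - y1 mod 37 = 11 * (22 - 7) - 12 = 5

P + Q = (7, 5)


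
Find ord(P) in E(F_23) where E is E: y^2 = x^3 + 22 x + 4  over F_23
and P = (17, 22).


Compute successive multiples of P until we hit O:
  1P = (17, 22)
  2P = (5, 3)
  3P = (19, 17)
  4P = (22, 2)
  5P = (0, 2)
  6P = (12, 15)
  7P = (7, 15)
  8P = (8, 5)
  ... (continuing to 31P)
  31P = O

ord(P) = 31


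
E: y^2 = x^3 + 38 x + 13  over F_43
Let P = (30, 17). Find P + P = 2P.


Doubling: s = (3 x1^2 + a) / (2 y1)
s = (3*30^2 + 38) / (2*17) mod 43 = 35
x3 = s^2 - 2 x1 mod 43 = 35^2 - 2*30 = 4
y3 = s (x1 - x3) - y1 mod 43 = 35 * (30 - 4) - 17 = 33

2P = (4, 33)


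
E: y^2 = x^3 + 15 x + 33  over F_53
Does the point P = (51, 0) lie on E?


Check whether y^2 = x^3 + 15 x + 33 (mod 53) for (x, y) = (51, 0).
LHS: y^2 = 0^2 mod 53 = 0
RHS: x^3 + 15 x + 33 = 51^3 + 15*51 + 33 mod 53 = 48
LHS != RHS

No, not on the curve


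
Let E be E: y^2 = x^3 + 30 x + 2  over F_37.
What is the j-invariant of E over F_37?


Delta = -16(4 a^3 + 27 b^2) mod 37 = 22
-1728 * (4 a)^3 = -1728 * (4*30)^3 mod 37 = 27
j = 27 * 22^(-1) mod 37 = 13

j = 13 (mod 37)


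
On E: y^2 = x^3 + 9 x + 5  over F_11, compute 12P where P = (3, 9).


k = 12 = 1100_2 (binary, LSB first: 0011)
Double-and-add from P = (3, 9):
  bit 0 = 0: acc unchanged = O
  bit 1 = 0: acc unchanged = O
  bit 2 = 1: acc = O + (7, 9) = (7, 9)
  bit 3 = 1: acc = (7, 9) + (0, 4) = (9, 10)

12P = (9, 10)


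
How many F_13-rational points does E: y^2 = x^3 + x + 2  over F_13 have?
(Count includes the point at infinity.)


For each x in F_13, count y with y^2 = x^3 + 1 x + 2 mod 13:
  x = 1: RHS = 4, y in [2, 11]  -> 2 point(s)
  x = 2: RHS = 12, y in [5, 8]  -> 2 point(s)
  x = 6: RHS = 3, y in [4, 9]  -> 2 point(s)
  x = 7: RHS = 1, y in [1, 12]  -> 2 point(s)
  x = 9: RHS = 12, y in [5, 8]  -> 2 point(s)
  x = 12: RHS = 0, y in [0]  -> 1 point(s)
Affine points: 11. Add the point at infinity: total = 12.

#E(F_13) = 12


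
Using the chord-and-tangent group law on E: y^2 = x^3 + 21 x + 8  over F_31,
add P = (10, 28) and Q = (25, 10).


P != Q, so use the chord formula.
s = (y2 - y1) / (x2 - x1) = (13) / (15) mod 31 = 5
x3 = s^2 - x1 - x2 mod 31 = 5^2 - 10 - 25 = 21
y3 = s (x1 - x3) - y1 mod 31 = 5 * (10 - 21) - 28 = 10

P + Q = (21, 10)


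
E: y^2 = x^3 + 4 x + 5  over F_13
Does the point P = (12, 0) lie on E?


Check whether y^2 = x^3 + 4 x + 5 (mod 13) for (x, y) = (12, 0).
LHS: y^2 = 0^2 mod 13 = 0
RHS: x^3 + 4 x + 5 = 12^3 + 4*12 + 5 mod 13 = 0
LHS = RHS

Yes, on the curve


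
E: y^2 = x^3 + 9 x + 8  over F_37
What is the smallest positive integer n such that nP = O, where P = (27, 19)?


Compute successive multiples of P until we hit O:
  1P = (27, 19)
  2P = (4, 21)
  3P = (3, 32)
  4P = (8, 0)
  5P = (3, 5)
  6P = (4, 16)
  7P = (27, 18)
  8P = O

ord(P) = 8


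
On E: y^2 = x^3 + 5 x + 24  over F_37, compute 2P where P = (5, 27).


Doubling: s = (3 x1^2 + a) / (2 y1)
s = (3*5^2 + 5) / (2*27) mod 37 = 33
x3 = s^2 - 2 x1 mod 37 = 33^2 - 2*5 = 6
y3 = s (x1 - x3) - y1 mod 37 = 33 * (5 - 6) - 27 = 14

2P = (6, 14)


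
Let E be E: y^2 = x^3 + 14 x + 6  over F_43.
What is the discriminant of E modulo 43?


4 a^3 + 27 b^2 = 4*14^3 + 27*6^2 = 10976 + 972 = 11948
Delta = -16 * (11948) = -191168
Delta mod 43 = 10

Delta = 10 (mod 43)


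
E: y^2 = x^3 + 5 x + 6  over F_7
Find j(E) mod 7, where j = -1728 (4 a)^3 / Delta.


Delta = -16(4 a^3 + 27 b^2) mod 7 = 3
-1728 * (4 a)^3 = -1728 * (4*5)^3 mod 7 = 6
j = 6 * 3^(-1) mod 7 = 2

j = 2 (mod 7)


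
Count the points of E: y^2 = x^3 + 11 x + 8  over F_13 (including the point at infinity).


For each x in F_13, count y with y^2 = x^3 + 11 x + 8 mod 13:
  x = 2: RHS = 12, y in [5, 8]  -> 2 point(s)
  x = 3: RHS = 3, y in [4, 9]  -> 2 point(s)
  x = 4: RHS = 12, y in [5, 8]  -> 2 point(s)
  x = 6: RHS = 4, y in [2, 11]  -> 2 point(s)
  x = 7: RHS = 12, y in [5, 8]  -> 2 point(s)
  x = 8: RHS = 10, y in [6, 7]  -> 2 point(s)
  x = 9: RHS = 4, y in [2, 11]  -> 2 point(s)
  x = 10: RHS = 0, y in [0]  -> 1 point(s)
  x = 11: RHS = 4, y in [2, 11]  -> 2 point(s)
  x = 12: RHS = 9, y in [3, 10]  -> 2 point(s)
Affine points: 19. Add the point at infinity: total = 20.

#E(F_13) = 20


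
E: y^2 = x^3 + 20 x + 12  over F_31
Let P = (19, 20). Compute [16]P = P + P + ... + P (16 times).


k = 16 = 10000_2 (binary, LSB first: 00001)
Double-and-add from P = (19, 20):
  bit 0 = 0: acc unchanged = O
  bit 1 = 0: acc unchanged = O
  bit 2 = 0: acc unchanged = O
  bit 3 = 0: acc unchanged = O
  bit 4 = 1: acc = O + (4, 30) = (4, 30)

16P = (4, 30)


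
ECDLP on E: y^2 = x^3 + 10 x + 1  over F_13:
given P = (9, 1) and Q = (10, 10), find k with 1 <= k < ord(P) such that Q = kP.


Enumerate multiples of P until we hit Q = (10, 10):
  1P = (9, 1)
  2P = (4, 1)
  3P = (0, 12)
  4P = (1, 8)
  5P = (6, 11)
  6P = (12, 9)
  7P = (2, 9)
  8P = (11, 5)
  9P = (10, 10)
Match found at i = 9.

k = 9


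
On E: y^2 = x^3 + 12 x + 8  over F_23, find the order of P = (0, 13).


Compute successive multiples of P until we hit O:
  1P = (0, 13)
  2P = (16, 15)
  3P = (16, 8)
  4P = (0, 10)
  5P = O

ord(P) = 5


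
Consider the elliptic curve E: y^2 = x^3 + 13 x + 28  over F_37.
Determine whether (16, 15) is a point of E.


Check whether y^2 = x^3 + 13 x + 28 (mod 37) for (x, y) = (16, 15).
LHS: y^2 = 15^2 mod 37 = 3
RHS: x^3 + 13 x + 28 = 16^3 + 13*16 + 28 mod 37 = 3
LHS = RHS

Yes, on the curve


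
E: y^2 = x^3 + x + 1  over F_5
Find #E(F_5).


For each x in F_5, count y with y^2 = x^3 + 1 x + 1 mod 5:
  x = 0: RHS = 1, y in [1, 4]  -> 2 point(s)
  x = 2: RHS = 1, y in [1, 4]  -> 2 point(s)
  x = 3: RHS = 1, y in [1, 4]  -> 2 point(s)
  x = 4: RHS = 4, y in [2, 3]  -> 2 point(s)
Affine points: 8. Add the point at infinity: total = 9.

#E(F_5) = 9


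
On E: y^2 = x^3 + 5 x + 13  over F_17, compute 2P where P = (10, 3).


Doubling: s = (3 x1^2 + a) / (2 y1)
s = (3*10^2 + 5) / (2*3) mod 17 = 14
x3 = s^2 - 2 x1 mod 17 = 14^2 - 2*10 = 6
y3 = s (x1 - x3) - y1 mod 17 = 14 * (10 - 6) - 3 = 2

2P = (6, 2)


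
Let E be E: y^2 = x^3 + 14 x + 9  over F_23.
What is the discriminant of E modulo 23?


4 a^3 + 27 b^2 = 4*14^3 + 27*9^2 = 10976 + 2187 = 13163
Delta = -16 * (13163) = -210608
Delta mod 23 = 3

Delta = 3 (mod 23)


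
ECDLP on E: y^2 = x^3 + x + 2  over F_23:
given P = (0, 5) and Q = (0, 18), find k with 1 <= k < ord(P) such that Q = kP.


Enumerate multiples of P until we hit Q = (0, 18):
  1P = (0, 5)
  2P = (3, 20)
  3P = (22, 0)
  4P = (3, 3)
  5P = (0, 18)
Match found at i = 5.

k = 5


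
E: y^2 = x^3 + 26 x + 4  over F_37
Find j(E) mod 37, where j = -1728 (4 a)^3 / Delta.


Delta = -16(4 a^3 + 27 b^2) mod 37 = 17
-1728 * (4 a)^3 = -1728 * (4*26)^3 mod 37 = 1
j = 1 * 17^(-1) mod 37 = 24

j = 24 (mod 37)


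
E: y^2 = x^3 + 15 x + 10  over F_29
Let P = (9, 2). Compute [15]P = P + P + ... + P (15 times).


k = 15 = 1111_2 (binary, LSB first: 1111)
Double-and-add from P = (9, 2):
  bit 0 = 1: acc = O + (9, 2) = (9, 2)
  bit 1 = 1: acc = (9, 2) + (17, 4) = (23, 9)
  bit 2 = 1: acc = (23, 9) + (19, 22) = (3, 13)
  bit 3 = 1: acc = (3, 13) + (26, 5) = (5, 23)

15P = (5, 23)


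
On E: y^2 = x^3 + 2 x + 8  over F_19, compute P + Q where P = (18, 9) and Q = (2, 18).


P != Q, so use the chord formula.
s = (y2 - y1) / (x2 - x1) = (9) / (3) mod 19 = 3
x3 = s^2 - x1 - x2 mod 19 = 3^2 - 18 - 2 = 8
y3 = s (x1 - x3) - y1 mod 19 = 3 * (18 - 8) - 9 = 2

P + Q = (8, 2)


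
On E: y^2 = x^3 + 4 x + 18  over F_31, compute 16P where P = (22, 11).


k = 16 = 10000_2 (binary, LSB first: 00001)
Double-and-add from P = (22, 11):
  bit 0 = 0: acc unchanged = O
  bit 1 = 0: acc unchanged = O
  bit 2 = 0: acc unchanged = O
  bit 3 = 0: acc unchanged = O
  bit 4 = 1: acc = O + (10, 29) = (10, 29)

16P = (10, 29)


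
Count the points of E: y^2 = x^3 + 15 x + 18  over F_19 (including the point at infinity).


For each x in F_19, count y with y^2 = x^3 + 15 x + 18 mod 19:
  x = 4: RHS = 9, y in [3, 16]  -> 2 point(s)
  x = 5: RHS = 9, y in [3, 16]  -> 2 point(s)
  x = 6: RHS = 1, y in [1, 18]  -> 2 point(s)
  x = 8: RHS = 4, y in [2, 17]  -> 2 point(s)
  x = 10: RHS = 9, y in [3, 16]  -> 2 point(s)
  x = 12: RHS = 7, y in [8, 11]  -> 2 point(s)
  x = 13: RHS = 16, y in [4, 15]  -> 2 point(s)
Affine points: 14. Add the point at infinity: total = 15.

#E(F_19) = 15


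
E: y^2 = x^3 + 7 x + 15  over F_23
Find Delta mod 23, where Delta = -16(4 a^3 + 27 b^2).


4 a^3 + 27 b^2 = 4*7^3 + 27*15^2 = 1372 + 6075 = 7447
Delta = -16 * (7447) = -119152
Delta mod 23 = 11

Delta = 11 (mod 23)


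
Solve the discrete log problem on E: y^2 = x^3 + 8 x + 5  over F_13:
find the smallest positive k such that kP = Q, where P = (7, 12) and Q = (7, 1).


Enumerate multiples of P until we hit Q = (7, 1):
  1P = (7, 12)
  2P = (9, 0)
  3P = (7, 1)
Match found at i = 3.

k = 3


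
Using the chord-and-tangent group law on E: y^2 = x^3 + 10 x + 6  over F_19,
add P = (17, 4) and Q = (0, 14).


P != Q, so use the chord formula.
s = (y2 - y1) / (x2 - x1) = (10) / (2) mod 19 = 5
x3 = s^2 - x1 - x2 mod 19 = 5^2 - 17 - 0 = 8
y3 = s (x1 - x3) - y1 mod 19 = 5 * (17 - 8) - 4 = 3

P + Q = (8, 3)


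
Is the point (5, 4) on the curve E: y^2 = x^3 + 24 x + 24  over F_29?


Check whether y^2 = x^3 + 24 x + 24 (mod 29) for (x, y) = (5, 4).
LHS: y^2 = 4^2 mod 29 = 16
RHS: x^3 + 24 x + 24 = 5^3 + 24*5 + 24 mod 29 = 8
LHS != RHS

No, not on the curve


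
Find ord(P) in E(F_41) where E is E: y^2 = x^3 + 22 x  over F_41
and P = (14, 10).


Compute successive multiples of P until we hit O:
  1P = (14, 10)
  2P = (31, 25)
  3P = (6, 26)
  4P = (25, 12)
  5P = (0, 0)
  6P = (25, 29)
  7P = (6, 15)
  8P = (31, 16)
  ... (continuing to 10P)
  10P = O

ord(P) = 10


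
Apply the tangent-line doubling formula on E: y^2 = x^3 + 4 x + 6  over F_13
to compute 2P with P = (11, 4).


Doubling: s = (3 x1^2 + a) / (2 y1)
s = (3*11^2 + 4) / (2*4) mod 13 = 2
x3 = s^2 - 2 x1 mod 13 = 2^2 - 2*11 = 8
y3 = s (x1 - x3) - y1 mod 13 = 2 * (11 - 8) - 4 = 2

2P = (8, 2)


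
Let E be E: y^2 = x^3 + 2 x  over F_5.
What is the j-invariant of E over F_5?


Delta = -16(4 a^3 + 27 b^2) mod 5 = 3
-1728 * (4 a)^3 = -1728 * (4*2)^3 mod 5 = 4
j = 4 * 3^(-1) mod 5 = 3

j = 3 (mod 5)


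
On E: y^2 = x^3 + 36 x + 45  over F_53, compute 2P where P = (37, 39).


Doubling: s = (3 x1^2 + a) / (2 y1)
s = (3*37^2 + 36) / (2*39) mod 53 = 47
x3 = s^2 - 2 x1 mod 53 = 47^2 - 2*37 = 15
y3 = s (x1 - x3) - y1 mod 53 = 47 * (37 - 15) - 39 = 41

2P = (15, 41)


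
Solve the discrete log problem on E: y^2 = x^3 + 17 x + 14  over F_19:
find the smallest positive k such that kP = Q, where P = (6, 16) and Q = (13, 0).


Enumerate multiples of P until we hit Q = (13, 0):
  1P = (6, 16)
  2P = (13, 0)
Match found at i = 2.

k = 2


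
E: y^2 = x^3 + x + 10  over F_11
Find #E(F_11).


For each x in F_11, count y with y^2 = x^3 + 1 x + 10 mod 11:
  x = 1: RHS = 1, y in [1, 10]  -> 2 point(s)
  x = 2: RHS = 9, y in [3, 8]  -> 2 point(s)
  x = 4: RHS = 1, y in [1, 10]  -> 2 point(s)
  x = 6: RHS = 1, y in [1, 10]  -> 2 point(s)
  x = 9: RHS = 0, y in [0]  -> 1 point(s)
Affine points: 9. Add the point at infinity: total = 10.

#E(F_11) = 10


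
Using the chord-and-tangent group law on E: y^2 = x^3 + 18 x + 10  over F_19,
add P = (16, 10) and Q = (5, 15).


P != Q, so use the chord formula.
s = (y2 - y1) / (x2 - x1) = (5) / (8) mod 19 = 3
x3 = s^2 - x1 - x2 mod 19 = 3^2 - 16 - 5 = 7
y3 = s (x1 - x3) - y1 mod 19 = 3 * (16 - 7) - 10 = 17

P + Q = (7, 17)


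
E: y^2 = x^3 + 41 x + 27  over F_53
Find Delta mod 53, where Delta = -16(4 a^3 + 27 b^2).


4 a^3 + 27 b^2 = 4*41^3 + 27*27^2 = 275684 + 19683 = 295367
Delta = -16 * (295367) = -4725872
Delta mod 53 = 32

Delta = 32 (mod 53)


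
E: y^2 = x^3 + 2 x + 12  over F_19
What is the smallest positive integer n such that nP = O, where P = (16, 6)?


Compute successive multiples of P until we hit O:
  1P = (16, 6)
  2P = (3, 8)
  3P = (17, 0)
  4P = (3, 11)
  5P = (16, 13)
  6P = O

ord(P) = 6


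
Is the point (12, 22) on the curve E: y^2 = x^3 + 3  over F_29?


Check whether y^2 = x^3 + 0 x + 3 (mod 29) for (x, y) = (12, 22).
LHS: y^2 = 22^2 mod 29 = 20
RHS: x^3 + 0 x + 3 = 12^3 + 0*12 + 3 mod 29 = 20
LHS = RHS

Yes, on the curve


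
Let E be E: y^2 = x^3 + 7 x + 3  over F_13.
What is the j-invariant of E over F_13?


Delta = -16(4 a^3 + 27 b^2) mod 13 = 4
-1728 * (4 a)^3 = -1728 * (4*7)^3 mod 13 = 8
j = 8 * 4^(-1) mod 13 = 2

j = 2 (mod 13)


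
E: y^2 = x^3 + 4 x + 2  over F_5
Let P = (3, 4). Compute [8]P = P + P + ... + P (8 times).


k = 8 = 1000_2 (binary, LSB first: 0001)
Double-and-add from P = (3, 4):
  bit 0 = 0: acc unchanged = O
  bit 1 = 0: acc unchanged = O
  bit 2 = 0: acc unchanged = O
  bit 3 = 1: acc = O + (3, 1) = (3, 1)

8P = (3, 1)


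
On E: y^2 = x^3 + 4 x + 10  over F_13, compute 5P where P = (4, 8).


k = 5 = 101_2 (binary, LSB first: 101)
Double-and-add from P = (4, 8):
  bit 0 = 1: acc = O + (4, 8) = (4, 8)
  bit 1 = 0: acc unchanged = (4, 8)
  bit 2 = 1: acc = (4, 8) + (6, 4) = (7, 11)

5P = (7, 11)


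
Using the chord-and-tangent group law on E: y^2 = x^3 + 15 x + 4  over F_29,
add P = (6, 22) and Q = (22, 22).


P != Q, so use the chord formula.
s = (y2 - y1) / (x2 - x1) = (0) / (16) mod 29 = 0
x3 = s^2 - x1 - x2 mod 29 = 0^2 - 6 - 22 = 1
y3 = s (x1 - x3) - y1 mod 29 = 0 * (6 - 1) - 22 = 7

P + Q = (1, 7)


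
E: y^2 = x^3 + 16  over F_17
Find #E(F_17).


For each x in F_17, count y with y^2 = x^3 + 0 x + 16 mod 17:
  x = 0: RHS = 16, y in [4, 13]  -> 2 point(s)
  x = 1: RHS = 0, y in [0]  -> 1 point(s)
  x = 3: RHS = 9, y in [3, 14]  -> 2 point(s)
  x = 7: RHS = 2, y in [6, 11]  -> 2 point(s)
  x = 8: RHS = 1, y in [1, 16]  -> 2 point(s)
  x = 10: RHS = 13, y in [8, 9]  -> 2 point(s)
  x = 11: RHS = 4, y in [2, 15]  -> 2 point(s)
  x = 15: RHS = 8, y in [5, 12]  -> 2 point(s)
  x = 16: RHS = 15, y in [7, 10]  -> 2 point(s)
Affine points: 17. Add the point at infinity: total = 18.

#E(F_17) = 18


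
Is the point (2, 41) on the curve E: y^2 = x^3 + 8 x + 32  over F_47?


Check whether y^2 = x^3 + 8 x + 32 (mod 47) for (x, y) = (2, 41).
LHS: y^2 = 41^2 mod 47 = 36
RHS: x^3 + 8 x + 32 = 2^3 + 8*2 + 32 mod 47 = 9
LHS != RHS

No, not on the curve


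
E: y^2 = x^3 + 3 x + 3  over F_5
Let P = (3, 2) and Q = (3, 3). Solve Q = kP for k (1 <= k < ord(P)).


Enumerate multiples of P until we hit Q = (3, 3):
  1P = (3, 2)
  2P = (4, 3)
  3P = (4, 2)
  4P = (3, 3)
Match found at i = 4.

k = 4


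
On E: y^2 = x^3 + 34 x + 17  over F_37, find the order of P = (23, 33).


Compute successive multiples of P until we hit O:
  1P = (23, 33)
  2P = (12, 9)
  3P = (30, 19)
  4P = (25, 8)
  5P = (25, 29)
  6P = (30, 18)
  7P = (12, 28)
  8P = (23, 4)
  ... (continuing to 9P)
  9P = O

ord(P) = 9


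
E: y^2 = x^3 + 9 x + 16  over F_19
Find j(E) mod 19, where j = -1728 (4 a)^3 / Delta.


Delta = -16(4 a^3 + 27 b^2) mod 19 = 15
-1728 * (4 a)^3 = -1728 * (4*9)^3 mod 19 = 11
j = 11 * 15^(-1) mod 19 = 2

j = 2 (mod 19)


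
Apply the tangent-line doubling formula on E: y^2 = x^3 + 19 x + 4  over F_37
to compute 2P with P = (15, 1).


Doubling: s = (3 x1^2 + a) / (2 y1)
s = (3*15^2 + 19) / (2*1) mod 37 = 14
x3 = s^2 - 2 x1 mod 37 = 14^2 - 2*15 = 18
y3 = s (x1 - x3) - y1 mod 37 = 14 * (15 - 18) - 1 = 31

2P = (18, 31)


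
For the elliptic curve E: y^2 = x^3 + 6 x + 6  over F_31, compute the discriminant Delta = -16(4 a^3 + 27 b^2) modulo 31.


4 a^3 + 27 b^2 = 4*6^3 + 27*6^2 = 864 + 972 = 1836
Delta = -16 * (1836) = -29376
Delta mod 31 = 12

Delta = 12 (mod 31)


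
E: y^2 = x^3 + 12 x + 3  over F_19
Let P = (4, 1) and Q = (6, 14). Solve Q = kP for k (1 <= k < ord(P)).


Enumerate multiples of P until we hit Q = (6, 14):
  1P = (4, 1)
  2P = (18, 16)
  3P = (6, 5)
  4P = (13, 0)
  5P = (6, 14)
Match found at i = 5.

k = 5


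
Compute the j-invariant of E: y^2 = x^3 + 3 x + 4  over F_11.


Delta = -16(4 a^3 + 27 b^2) mod 11 = 6
-1728 * (4 a)^3 = -1728 * (4*3)^3 mod 11 = 10
j = 10 * 6^(-1) mod 11 = 9

j = 9 (mod 11)


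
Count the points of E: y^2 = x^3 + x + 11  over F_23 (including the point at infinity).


For each x in F_23, count y with y^2 = x^3 + 1 x + 11 mod 23:
  x = 1: RHS = 13, y in [6, 17]  -> 2 point(s)
  x = 3: RHS = 18, y in [8, 15]  -> 2 point(s)
  x = 5: RHS = 3, y in [7, 16]  -> 2 point(s)
  x = 6: RHS = 3, y in [7, 16]  -> 2 point(s)
  x = 7: RHS = 16, y in [4, 19]  -> 2 point(s)
  x = 8: RHS = 2, y in [5, 18]  -> 2 point(s)
  x = 9: RHS = 13, y in [6, 17]  -> 2 point(s)
  x = 10: RHS = 9, y in [3, 20]  -> 2 point(s)
  x = 12: RHS = 3, y in [7, 16]  -> 2 point(s)
  x = 13: RHS = 13, y in [6, 17]  -> 2 point(s)
  x = 14: RHS = 9, y in [3, 20]  -> 2 point(s)
  x = 16: RHS = 6, y in [11, 12]  -> 2 point(s)
  x = 19: RHS = 12, y in [9, 14]  -> 2 point(s)
  x = 20: RHS = 4, y in [2, 21]  -> 2 point(s)
  x = 21: RHS = 1, y in [1, 22]  -> 2 point(s)
  x = 22: RHS = 9, y in [3, 20]  -> 2 point(s)
Affine points: 32. Add the point at infinity: total = 33.

#E(F_23) = 33


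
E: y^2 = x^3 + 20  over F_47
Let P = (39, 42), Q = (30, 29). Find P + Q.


P != Q, so use the chord formula.
s = (y2 - y1) / (x2 - x1) = (34) / (38) mod 47 = 38
x3 = s^2 - x1 - x2 mod 47 = 38^2 - 39 - 30 = 12
y3 = s (x1 - x3) - y1 mod 47 = 38 * (39 - 12) - 42 = 44

P + Q = (12, 44)


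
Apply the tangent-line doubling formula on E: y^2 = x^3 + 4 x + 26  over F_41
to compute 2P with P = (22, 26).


Doubling: s = (3 x1^2 + a) / (2 y1)
s = (3*22^2 + 4) / (2*26) mod 41 = 28
x3 = s^2 - 2 x1 mod 41 = 28^2 - 2*22 = 2
y3 = s (x1 - x3) - y1 mod 41 = 28 * (22 - 2) - 26 = 1

2P = (2, 1)


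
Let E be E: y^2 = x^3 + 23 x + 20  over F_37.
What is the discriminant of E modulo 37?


4 a^3 + 27 b^2 = 4*23^3 + 27*20^2 = 48668 + 10800 = 59468
Delta = -16 * (59468) = -951488
Delta mod 37 = 4

Delta = 4 (mod 37)


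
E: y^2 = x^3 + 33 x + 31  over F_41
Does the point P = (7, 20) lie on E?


Check whether y^2 = x^3 + 33 x + 31 (mod 41) for (x, y) = (7, 20).
LHS: y^2 = 20^2 mod 41 = 31
RHS: x^3 + 33 x + 31 = 7^3 + 33*7 + 31 mod 41 = 31
LHS = RHS

Yes, on the curve


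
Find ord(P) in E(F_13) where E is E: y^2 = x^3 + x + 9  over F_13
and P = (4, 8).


Compute successive multiples of P until we hit O:
  1P = (4, 8)
  2P = (6, 7)
  3P = (0, 3)
  4P = (0, 10)
  5P = (6, 6)
  6P = (4, 5)
  7P = O

ord(P) = 7


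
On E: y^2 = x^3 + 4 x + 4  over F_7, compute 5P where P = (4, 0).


k = 5 = 101_2 (binary, LSB first: 101)
Double-and-add from P = (4, 0):
  bit 0 = 1: acc = O + (4, 0) = (4, 0)
  bit 1 = 0: acc unchanged = (4, 0)
  bit 2 = 1: acc = (4, 0) + O = (4, 0)

5P = (4, 0)


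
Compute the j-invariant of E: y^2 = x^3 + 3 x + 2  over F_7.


Delta = -16(4 a^3 + 27 b^2) mod 7 = 2
-1728 * (4 a)^3 = -1728 * (4*3)^3 mod 7 = 6
j = 6 * 2^(-1) mod 7 = 3

j = 3 (mod 7)


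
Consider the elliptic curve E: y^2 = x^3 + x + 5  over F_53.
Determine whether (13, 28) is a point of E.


Check whether y^2 = x^3 + 1 x + 5 (mod 53) for (x, y) = (13, 28).
LHS: y^2 = 28^2 mod 53 = 42
RHS: x^3 + 1 x + 5 = 13^3 + 1*13 + 5 mod 53 = 42
LHS = RHS

Yes, on the curve


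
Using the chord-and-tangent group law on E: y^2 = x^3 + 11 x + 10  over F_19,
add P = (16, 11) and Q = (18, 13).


P != Q, so use the chord formula.
s = (y2 - y1) / (x2 - x1) = (2) / (2) mod 19 = 1
x3 = s^2 - x1 - x2 mod 19 = 1^2 - 16 - 18 = 5
y3 = s (x1 - x3) - y1 mod 19 = 1 * (16 - 5) - 11 = 0

P + Q = (5, 0)


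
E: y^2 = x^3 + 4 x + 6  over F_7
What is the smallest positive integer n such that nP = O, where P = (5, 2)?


Compute successive multiples of P until we hit O:
  1P = (5, 2)
  2P = (6, 1)
  3P = (4, 4)
  4P = (2, 6)
  5P = (1, 2)
  6P = (1, 5)
  7P = (2, 1)
  8P = (4, 3)
  ... (continuing to 11P)
  11P = O

ord(P) = 11


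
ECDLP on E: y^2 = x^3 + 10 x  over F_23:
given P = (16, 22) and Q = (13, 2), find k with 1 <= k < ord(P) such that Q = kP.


Enumerate multiples of P until we hit Q = (13, 2):
  1P = (16, 22)
  2P = (18, 20)
  3P = (13, 21)
  4P = (12, 10)
  5P = (4, 14)
  6P = (6, 0)
  7P = (4, 9)
  8P = (12, 13)
  9P = (13, 2)
Match found at i = 9.

k = 9


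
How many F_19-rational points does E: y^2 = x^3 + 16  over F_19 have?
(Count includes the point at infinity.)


For each x in F_19, count y with y^2 = x^3 + 0 x + 16 mod 19:
  x = 0: RHS = 16, y in [4, 15]  -> 2 point(s)
  x = 1: RHS = 17, y in [6, 13]  -> 2 point(s)
  x = 2: RHS = 5, y in [9, 10]  -> 2 point(s)
  x = 3: RHS = 5, y in [9, 10]  -> 2 point(s)
  x = 4: RHS = 4, y in [2, 17]  -> 2 point(s)
  x = 6: RHS = 4, y in [2, 17]  -> 2 point(s)
  x = 7: RHS = 17, y in [6, 13]  -> 2 point(s)
  x = 9: RHS = 4, y in [2, 17]  -> 2 point(s)
  x = 10: RHS = 9, y in [3, 16]  -> 2 point(s)
  x = 11: RHS = 17, y in [6, 13]  -> 2 point(s)
  x = 13: RHS = 9, y in [3, 16]  -> 2 point(s)
  x = 14: RHS = 5, y in [9, 10]  -> 2 point(s)
  x = 15: RHS = 9, y in [3, 16]  -> 2 point(s)
Affine points: 26. Add the point at infinity: total = 27.

#E(F_19) = 27


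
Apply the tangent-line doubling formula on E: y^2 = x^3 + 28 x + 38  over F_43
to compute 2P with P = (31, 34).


Doubling: s = (3 x1^2 + a) / (2 y1)
s = (3*31^2 + 28) / (2*34) mod 43 = 27
x3 = s^2 - 2 x1 mod 43 = 27^2 - 2*31 = 22
y3 = s (x1 - x3) - y1 mod 43 = 27 * (31 - 22) - 34 = 37

2P = (22, 37)


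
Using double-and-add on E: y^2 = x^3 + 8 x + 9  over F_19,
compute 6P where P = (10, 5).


k = 6 = 110_2 (binary, LSB first: 011)
Double-and-add from P = (10, 5):
  bit 0 = 0: acc unchanged = O
  bit 1 = 1: acc = O + (6, 8) = (6, 8)
  bit 2 = 1: acc = (6, 8) + (18, 0) = (6, 11)

6P = (6, 11)


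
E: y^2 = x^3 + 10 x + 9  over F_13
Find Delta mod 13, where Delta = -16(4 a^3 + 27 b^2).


4 a^3 + 27 b^2 = 4*10^3 + 27*9^2 = 4000 + 2187 = 6187
Delta = -16 * (6187) = -98992
Delta mod 13 = 3

Delta = 3 (mod 13)


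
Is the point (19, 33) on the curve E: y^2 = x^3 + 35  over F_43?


Check whether y^2 = x^3 + 0 x + 35 (mod 43) for (x, y) = (19, 33).
LHS: y^2 = 33^2 mod 43 = 14
RHS: x^3 + 0 x + 35 = 19^3 + 0*19 + 35 mod 43 = 14
LHS = RHS

Yes, on the curve


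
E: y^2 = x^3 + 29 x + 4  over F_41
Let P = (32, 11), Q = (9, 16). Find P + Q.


P != Q, so use the chord formula.
s = (y2 - y1) / (x2 - x1) = (5) / (18) mod 41 = 39
x3 = s^2 - x1 - x2 mod 41 = 39^2 - 32 - 9 = 4
y3 = s (x1 - x3) - y1 mod 41 = 39 * (32 - 4) - 11 = 15

P + Q = (4, 15)


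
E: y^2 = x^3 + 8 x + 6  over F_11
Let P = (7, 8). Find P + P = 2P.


Doubling: s = (3 x1^2 + a) / (2 y1)
s = (3*7^2 + 8) / (2*8) mod 11 = 9
x3 = s^2 - 2 x1 mod 11 = 9^2 - 2*7 = 1
y3 = s (x1 - x3) - y1 mod 11 = 9 * (7 - 1) - 8 = 2

2P = (1, 2)


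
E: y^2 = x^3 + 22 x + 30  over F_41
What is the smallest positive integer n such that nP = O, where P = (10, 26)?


Compute successive multiples of P until we hit O:
  1P = (10, 26)
  2P = (3, 0)
  3P = (10, 15)
  4P = O

ord(P) = 4


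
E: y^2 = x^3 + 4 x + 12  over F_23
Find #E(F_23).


For each x in F_23, count y with y^2 = x^3 + 4 x + 12 mod 23:
  x = 0: RHS = 12, y in [9, 14]  -> 2 point(s)
  x = 4: RHS = 0, y in [0]  -> 1 point(s)
  x = 8: RHS = 4, y in [2, 21]  -> 2 point(s)
  x = 9: RHS = 18, y in [8, 15]  -> 2 point(s)
  x = 14: RHS = 6, y in [11, 12]  -> 2 point(s)
  x = 16: RHS = 9, y in [3, 20]  -> 2 point(s)
  x = 17: RHS = 2, y in [5, 18]  -> 2 point(s)
  x = 19: RHS = 1, y in [1, 22]  -> 2 point(s)
Affine points: 15. Add the point at infinity: total = 16.

#E(F_23) = 16


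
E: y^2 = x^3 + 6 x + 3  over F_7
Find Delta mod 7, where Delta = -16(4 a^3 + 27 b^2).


4 a^3 + 27 b^2 = 4*6^3 + 27*3^2 = 864 + 243 = 1107
Delta = -16 * (1107) = -17712
Delta mod 7 = 5

Delta = 5 (mod 7)


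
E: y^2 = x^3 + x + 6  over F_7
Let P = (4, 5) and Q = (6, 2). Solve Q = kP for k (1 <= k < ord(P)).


Enumerate multiples of P until we hit Q = (6, 2):
  1P = (4, 5)
  2P = (6, 2)
Match found at i = 2.

k = 2


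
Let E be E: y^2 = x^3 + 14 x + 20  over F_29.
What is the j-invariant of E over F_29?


Delta = -16(4 a^3 + 27 b^2) mod 29 = 19
-1728 * (4 a)^3 = -1728 * (4*14)^3 mod 29 = 20
j = 20 * 19^(-1) mod 29 = 27

j = 27 (mod 29)


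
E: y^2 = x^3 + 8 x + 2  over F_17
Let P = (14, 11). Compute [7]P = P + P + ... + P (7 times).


k = 7 = 111_2 (binary, LSB first: 111)
Double-and-add from P = (14, 11):
  bit 0 = 1: acc = O + (14, 11) = (14, 11)
  bit 1 = 1: acc = (14, 11) + (4, 8) = (3, 11)
  bit 2 = 1: acc = (3, 11) + (0, 6) = (13, 12)

7P = (13, 12)


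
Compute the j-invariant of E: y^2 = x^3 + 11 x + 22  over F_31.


Delta = -16(4 a^3 + 27 b^2) mod 31 = 11
-1728 * (4 a)^3 = -1728 * (4*11)^3 mod 31 = 30
j = 30 * 11^(-1) mod 31 = 14

j = 14 (mod 31)


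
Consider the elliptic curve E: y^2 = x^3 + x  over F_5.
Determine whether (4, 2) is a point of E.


Check whether y^2 = x^3 + 1 x + 0 (mod 5) for (x, y) = (4, 2).
LHS: y^2 = 2^2 mod 5 = 4
RHS: x^3 + 1 x + 0 = 4^3 + 1*4 + 0 mod 5 = 3
LHS != RHS

No, not on the curve


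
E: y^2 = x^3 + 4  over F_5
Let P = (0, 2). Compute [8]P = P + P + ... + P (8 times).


k = 8 = 1000_2 (binary, LSB first: 0001)
Double-and-add from P = (0, 2):
  bit 0 = 0: acc unchanged = O
  bit 1 = 0: acc unchanged = O
  bit 2 = 0: acc unchanged = O
  bit 3 = 1: acc = O + (0, 3) = (0, 3)

8P = (0, 3)


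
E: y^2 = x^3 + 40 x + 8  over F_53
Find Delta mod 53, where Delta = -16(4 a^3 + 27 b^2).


4 a^3 + 27 b^2 = 4*40^3 + 27*8^2 = 256000 + 1728 = 257728
Delta = -16 * (257728) = -4123648
Delta mod 53 = 17

Delta = 17 (mod 53)


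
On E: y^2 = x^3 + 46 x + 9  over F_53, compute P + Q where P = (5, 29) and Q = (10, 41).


P != Q, so use the chord formula.
s = (y2 - y1) / (x2 - x1) = (12) / (5) mod 53 = 13
x3 = s^2 - x1 - x2 mod 53 = 13^2 - 5 - 10 = 48
y3 = s (x1 - x3) - y1 mod 53 = 13 * (5 - 48) - 29 = 48

P + Q = (48, 48)


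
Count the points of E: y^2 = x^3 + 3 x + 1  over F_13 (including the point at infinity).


For each x in F_13, count y with y^2 = x^3 + 3 x + 1 mod 13:
  x = 0: RHS = 1, y in [1, 12]  -> 2 point(s)
  x = 4: RHS = 12, y in [5, 8]  -> 2 point(s)
  x = 6: RHS = 1, y in [1, 12]  -> 2 point(s)
  x = 7: RHS = 1, y in [1, 12]  -> 2 point(s)
  x = 8: RHS = 4, y in [2, 11]  -> 2 point(s)
  x = 9: RHS = 3, y in [4, 9]  -> 2 point(s)
  x = 10: RHS = 4, y in [2, 11]  -> 2 point(s)
  x = 11: RHS = 0, y in [0]  -> 1 point(s)
  x = 12: RHS = 10, y in [6, 7]  -> 2 point(s)
Affine points: 17. Add the point at infinity: total = 18.

#E(F_13) = 18


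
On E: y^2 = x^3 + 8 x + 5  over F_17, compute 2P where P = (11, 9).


Doubling: s = (3 x1^2 + a) / (2 y1)
s = (3*11^2 + 8) / (2*9) mod 17 = 14
x3 = s^2 - 2 x1 mod 17 = 14^2 - 2*11 = 4
y3 = s (x1 - x3) - y1 mod 17 = 14 * (11 - 4) - 9 = 4

2P = (4, 4)


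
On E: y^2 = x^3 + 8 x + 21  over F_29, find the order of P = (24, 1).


Compute successive multiples of P until we hit O:
  1P = (24, 1)
  2P = (14, 8)
  3P = (26, 12)
  4P = (2, 4)
  5P = (2, 25)
  6P = (26, 17)
  7P = (14, 21)
  8P = (24, 28)
  ... (continuing to 9P)
  9P = O

ord(P) = 9


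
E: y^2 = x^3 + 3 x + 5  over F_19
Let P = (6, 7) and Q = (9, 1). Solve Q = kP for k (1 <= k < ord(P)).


Enumerate multiples of P until we hit Q = (9, 1):
  1P = (6, 7)
  2P = (18, 1)
  3P = (0, 9)
  4P = (11, 1)
  5P = (8, 3)
  6P = (9, 18)
  7P = (9, 1)
Match found at i = 7.

k = 7


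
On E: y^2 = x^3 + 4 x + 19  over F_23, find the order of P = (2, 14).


Compute successive multiples of P until we hit O:
  1P = (2, 14)
  2P = (9, 5)
  3P = (16, 4)
  4P = (21, 16)
  5P = (6, 11)
  6P = (17, 3)
  7P = (12, 1)
  8P = (10, 1)
  ... (continuing to 33P)
  33P = O

ord(P) = 33


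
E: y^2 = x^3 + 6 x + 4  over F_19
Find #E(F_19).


For each x in F_19, count y with y^2 = x^3 + 6 x + 4 mod 19:
  x = 0: RHS = 4, y in [2, 17]  -> 2 point(s)
  x = 1: RHS = 11, y in [7, 12]  -> 2 point(s)
  x = 2: RHS = 5, y in [9, 10]  -> 2 point(s)
  x = 3: RHS = 11, y in [7, 12]  -> 2 point(s)
  x = 4: RHS = 16, y in [4, 15]  -> 2 point(s)
  x = 5: RHS = 7, y in [8, 11]  -> 2 point(s)
  x = 6: RHS = 9, y in [3, 16]  -> 2 point(s)
  x = 7: RHS = 9, y in [3, 16]  -> 2 point(s)
  x = 10: RHS = 0, y in [0]  -> 1 point(s)
  x = 14: RHS = 1, y in [1, 18]  -> 2 point(s)
  x = 15: RHS = 11, y in [7, 12]  -> 2 point(s)
  x = 16: RHS = 16, y in [4, 15]  -> 2 point(s)
  x = 18: RHS = 16, y in [4, 15]  -> 2 point(s)
Affine points: 25. Add the point at infinity: total = 26.

#E(F_19) = 26


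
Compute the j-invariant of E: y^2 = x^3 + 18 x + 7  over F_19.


Delta = -16(4 a^3 + 27 b^2) mod 19 = 5
-1728 * (4 a)^3 = -1728 * (4*18)^3 mod 19 = 12
j = 12 * 5^(-1) mod 19 = 10

j = 10 (mod 19)


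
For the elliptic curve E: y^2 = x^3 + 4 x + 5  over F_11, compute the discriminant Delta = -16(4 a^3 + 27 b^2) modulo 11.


4 a^3 + 27 b^2 = 4*4^3 + 27*5^2 = 256 + 675 = 931
Delta = -16 * (931) = -14896
Delta mod 11 = 9

Delta = 9 (mod 11)


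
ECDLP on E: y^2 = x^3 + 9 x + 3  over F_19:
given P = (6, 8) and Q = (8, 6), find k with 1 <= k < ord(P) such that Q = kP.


Enumerate multiples of P until we hit Q = (8, 6):
  1P = (6, 8)
  2P = (8, 13)
  3P = (16, 5)
  4P = (14, 2)
  5P = (15, 13)
  6P = (3, 0)
  7P = (15, 6)
  8P = (14, 17)
  9P = (16, 14)
  10P = (8, 6)
Match found at i = 10.

k = 10


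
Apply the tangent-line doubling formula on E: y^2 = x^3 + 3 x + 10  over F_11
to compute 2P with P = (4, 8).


Doubling: s = (3 x1^2 + a) / (2 y1)
s = (3*4^2 + 3) / (2*8) mod 11 = 8
x3 = s^2 - 2 x1 mod 11 = 8^2 - 2*4 = 1
y3 = s (x1 - x3) - y1 mod 11 = 8 * (4 - 1) - 8 = 5

2P = (1, 5)


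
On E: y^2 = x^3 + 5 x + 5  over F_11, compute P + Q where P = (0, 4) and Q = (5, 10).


P != Q, so use the chord formula.
s = (y2 - y1) / (x2 - x1) = (6) / (5) mod 11 = 10
x3 = s^2 - x1 - x2 mod 11 = 10^2 - 0 - 5 = 7
y3 = s (x1 - x3) - y1 mod 11 = 10 * (0 - 7) - 4 = 3

P + Q = (7, 3)


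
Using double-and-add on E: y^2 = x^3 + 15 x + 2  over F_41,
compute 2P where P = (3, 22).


k = 2 = 10_2 (binary, LSB first: 01)
Double-and-add from P = (3, 22):
  bit 0 = 0: acc unchanged = O
  bit 1 = 1: acc = O + (26, 25) = (26, 25)

2P = (26, 25)


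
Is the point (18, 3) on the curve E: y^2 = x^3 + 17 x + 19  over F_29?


Check whether y^2 = x^3 + 17 x + 19 (mod 29) for (x, y) = (18, 3).
LHS: y^2 = 3^2 mod 29 = 9
RHS: x^3 + 17 x + 19 = 18^3 + 17*18 + 19 mod 29 = 9
LHS = RHS

Yes, on the curve


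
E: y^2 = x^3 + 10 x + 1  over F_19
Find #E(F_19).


For each x in F_19, count y with y^2 = x^3 + 10 x + 1 mod 19:
  x = 0: RHS = 1, y in [1, 18]  -> 2 point(s)
  x = 3: RHS = 1, y in [1, 18]  -> 2 point(s)
  x = 5: RHS = 5, y in [9, 10]  -> 2 point(s)
  x = 6: RHS = 11, y in [7, 12]  -> 2 point(s)
  x = 8: RHS = 4, y in [2, 17]  -> 2 point(s)
  x = 11: RHS = 17, y in [6, 13]  -> 2 point(s)
  x = 12: RHS = 6, y in [5, 14]  -> 2 point(s)
  x = 14: RHS = 16, y in [4, 15]  -> 2 point(s)
  x = 15: RHS = 11, y in [7, 12]  -> 2 point(s)
  x = 16: RHS = 1, y in [1, 18]  -> 2 point(s)
  x = 17: RHS = 11, y in [7, 12]  -> 2 point(s)
  x = 18: RHS = 9, y in [3, 16]  -> 2 point(s)
Affine points: 24. Add the point at infinity: total = 25.

#E(F_19) = 25


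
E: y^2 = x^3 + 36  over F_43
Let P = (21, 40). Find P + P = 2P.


Doubling: s = (3 x1^2 + a) / (2 y1)
s = (3*21^2 + 0) / (2*40) mod 43 = 16
x3 = s^2 - 2 x1 mod 43 = 16^2 - 2*21 = 42
y3 = s (x1 - x3) - y1 mod 43 = 16 * (21 - 42) - 40 = 11

2P = (42, 11)


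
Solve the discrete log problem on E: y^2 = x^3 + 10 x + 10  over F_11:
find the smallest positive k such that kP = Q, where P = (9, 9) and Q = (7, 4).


Enumerate multiples of P until we hit Q = (7, 4):
  1P = (9, 9)
  2P = (4, 2)
  3P = (7, 7)
  4P = (7, 4)
Match found at i = 4.

k = 4


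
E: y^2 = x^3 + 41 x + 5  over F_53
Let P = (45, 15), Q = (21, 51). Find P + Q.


P != Q, so use the chord formula.
s = (y2 - y1) / (x2 - x1) = (36) / (29) mod 53 = 25
x3 = s^2 - x1 - x2 mod 53 = 25^2 - 45 - 21 = 29
y3 = s (x1 - x3) - y1 mod 53 = 25 * (45 - 29) - 15 = 14

P + Q = (29, 14)


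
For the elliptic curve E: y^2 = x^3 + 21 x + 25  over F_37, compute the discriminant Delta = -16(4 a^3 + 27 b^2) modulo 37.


4 a^3 + 27 b^2 = 4*21^3 + 27*25^2 = 37044 + 16875 = 53919
Delta = -16 * (53919) = -862704
Delta mod 37 = 25

Delta = 25 (mod 37)


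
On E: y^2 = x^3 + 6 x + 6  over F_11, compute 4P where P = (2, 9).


k = 4 = 100_2 (binary, LSB first: 001)
Double-and-add from P = (2, 9):
  bit 0 = 0: acc unchanged = O
  bit 1 = 0: acc unchanged = O
  bit 2 = 1: acc = O + (6, 4) = (6, 4)

4P = (6, 4)


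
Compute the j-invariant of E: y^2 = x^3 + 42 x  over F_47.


Delta = -16(4 a^3 + 27 b^2) mod 47 = 10
-1728 * (4 a)^3 = -1728 * (4*42)^3 mod 47 = 31
j = 31 * 10^(-1) mod 47 = 36

j = 36 (mod 47)


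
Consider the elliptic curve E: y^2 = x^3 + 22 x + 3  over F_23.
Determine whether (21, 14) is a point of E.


Check whether y^2 = x^3 + 22 x + 3 (mod 23) for (x, y) = (21, 14).
LHS: y^2 = 14^2 mod 23 = 12
RHS: x^3 + 22 x + 3 = 21^3 + 22*21 + 3 mod 23 = 20
LHS != RHS

No, not on the curve


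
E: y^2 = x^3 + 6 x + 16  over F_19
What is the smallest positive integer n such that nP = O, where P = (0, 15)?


Compute successive multiples of P until we hit O:
  1P = (0, 15)
  2P = (16, 16)
  3P = (1, 17)
  4P = (3, 17)
  5P = (8, 5)
  6P = (9, 1)
  7P = (15, 2)
  8P = (11, 11)
  ... (continuing to 28P)
  28P = O

ord(P) = 28


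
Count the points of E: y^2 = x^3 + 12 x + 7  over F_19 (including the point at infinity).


For each x in F_19, count y with y^2 = x^3 + 12 x + 7 mod 19:
  x = 0: RHS = 7, y in [8, 11]  -> 2 point(s)
  x = 1: RHS = 1, y in [1, 18]  -> 2 point(s)
  x = 2: RHS = 1, y in [1, 18]  -> 2 point(s)
  x = 4: RHS = 5, y in [9, 10]  -> 2 point(s)
  x = 7: RHS = 16, y in [4, 15]  -> 2 point(s)
  x = 8: RHS = 7, y in [8, 11]  -> 2 point(s)
  x = 10: RHS = 6, y in [5, 14]  -> 2 point(s)
  x = 11: RHS = 7, y in [8, 11]  -> 2 point(s)
  x = 12: RHS = 17, y in [6, 13]  -> 2 point(s)
  x = 13: RHS = 4, y in [2, 17]  -> 2 point(s)
  x = 15: RHS = 9, y in [3, 16]  -> 2 point(s)
  x = 16: RHS = 1, y in [1, 18]  -> 2 point(s)
Affine points: 24. Add the point at infinity: total = 25.

#E(F_19) = 25


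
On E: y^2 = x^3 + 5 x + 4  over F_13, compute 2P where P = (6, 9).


Doubling: s = (3 x1^2 + a) / (2 y1)
s = (3*6^2 + 5) / (2*9) mod 13 = 7
x3 = s^2 - 2 x1 mod 13 = 7^2 - 2*6 = 11
y3 = s (x1 - x3) - y1 mod 13 = 7 * (6 - 11) - 9 = 8

2P = (11, 8)


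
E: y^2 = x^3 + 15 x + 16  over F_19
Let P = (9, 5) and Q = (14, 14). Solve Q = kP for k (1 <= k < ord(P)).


Enumerate multiples of P until we hit Q = (14, 14):
  1P = (9, 5)
  2P = (10, 11)
  3P = (17, 4)
  4P = (4, 11)
  5P = (12, 10)
  6P = (5, 8)
  7P = (2, 4)
  8P = (15, 5)
  9P = (14, 14)
Match found at i = 9.

k = 9


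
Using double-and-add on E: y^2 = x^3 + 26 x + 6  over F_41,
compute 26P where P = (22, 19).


k = 26 = 11010_2 (binary, LSB first: 01011)
Double-and-add from P = (22, 19):
  bit 0 = 0: acc unchanged = O
  bit 1 = 1: acc = O + (2, 36) = (2, 36)
  bit 2 = 0: acc unchanged = (2, 36)
  bit 3 = 1: acc = (2, 36) + (6, 3) = (37, 17)
  bit 4 = 1: acc = (37, 17) + (13, 32) = (1, 22)

26P = (1, 22)


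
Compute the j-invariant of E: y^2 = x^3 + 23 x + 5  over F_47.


Delta = -16(4 a^3 + 27 b^2) mod 47 = 18
-1728 * (4 a)^3 = -1728 * (4*23)^3 mod 47 = 6
j = 6 * 18^(-1) mod 47 = 16

j = 16 (mod 47)


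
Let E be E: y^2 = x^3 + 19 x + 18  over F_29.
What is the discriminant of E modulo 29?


4 a^3 + 27 b^2 = 4*19^3 + 27*18^2 = 27436 + 8748 = 36184
Delta = -16 * (36184) = -578944
Delta mod 29 = 12

Delta = 12 (mod 29)


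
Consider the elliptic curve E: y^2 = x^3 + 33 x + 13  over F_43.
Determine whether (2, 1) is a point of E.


Check whether y^2 = x^3 + 33 x + 13 (mod 43) for (x, y) = (2, 1).
LHS: y^2 = 1^2 mod 43 = 1
RHS: x^3 + 33 x + 13 = 2^3 + 33*2 + 13 mod 43 = 1
LHS = RHS

Yes, on the curve


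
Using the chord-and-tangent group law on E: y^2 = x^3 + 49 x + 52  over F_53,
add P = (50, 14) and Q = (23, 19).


P != Q, so use the chord formula.
s = (y2 - y1) / (x2 - x1) = (5) / (26) mod 53 = 43
x3 = s^2 - x1 - x2 mod 53 = 43^2 - 50 - 23 = 27
y3 = s (x1 - x3) - y1 mod 53 = 43 * (50 - 27) - 14 = 21

P + Q = (27, 21)


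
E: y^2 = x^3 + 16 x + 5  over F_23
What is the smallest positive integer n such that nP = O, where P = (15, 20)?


Compute successive multiples of P until we hit O:
  1P = (15, 20)
  2P = (9, 2)
  3P = (8, 1)
  4P = (13, 15)
  5P = (7, 0)
  6P = (13, 8)
  7P = (8, 22)
  8P = (9, 21)
  ... (continuing to 10P)
  10P = O

ord(P) = 10


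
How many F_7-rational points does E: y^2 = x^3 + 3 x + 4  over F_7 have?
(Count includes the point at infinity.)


For each x in F_7, count y with y^2 = x^3 + 3 x + 4 mod 7:
  x = 0: RHS = 4, y in [2, 5]  -> 2 point(s)
  x = 1: RHS = 1, y in [1, 6]  -> 2 point(s)
  x = 2: RHS = 4, y in [2, 5]  -> 2 point(s)
  x = 5: RHS = 4, y in [2, 5]  -> 2 point(s)
  x = 6: RHS = 0, y in [0]  -> 1 point(s)
Affine points: 9. Add the point at infinity: total = 10.

#E(F_7) = 10


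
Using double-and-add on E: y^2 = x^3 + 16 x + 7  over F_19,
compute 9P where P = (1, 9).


k = 9 = 1001_2 (binary, LSB first: 1001)
Double-and-add from P = (1, 9):
  bit 0 = 1: acc = O + (1, 9) = (1, 9)
  bit 1 = 0: acc unchanged = (1, 9)
  bit 2 = 0: acc unchanged = (1, 9)
  bit 3 = 1: acc = (1, 9) + (7, 5) = (3, 5)

9P = (3, 5)


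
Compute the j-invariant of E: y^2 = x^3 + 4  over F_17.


Delta = -16(4 a^3 + 27 b^2) mod 17 = 7
-1728 * (4 a)^3 = -1728 * (4*0)^3 mod 17 = 0
j = 0 * 7^(-1) mod 17 = 0

j = 0 (mod 17)


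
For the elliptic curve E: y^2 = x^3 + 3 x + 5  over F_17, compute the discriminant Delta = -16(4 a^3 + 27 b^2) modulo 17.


4 a^3 + 27 b^2 = 4*3^3 + 27*5^2 = 108 + 675 = 783
Delta = -16 * (783) = -12528
Delta mod 17 = 1

Delta = 1 (mod 17)


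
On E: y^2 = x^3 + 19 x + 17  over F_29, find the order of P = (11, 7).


Compute successive multiples of P until we hit O:
  1P = (11, 7)
  2P = (20, 25)
  3P = (2, 11)
  4P = (23, 8)
  5P = (23, 21)
  6P = (2, 18)
  7P = (20, 4)
  8P = (11, 22)
  ... (continuing to 9P)
  9P = O

ord(P) = 9


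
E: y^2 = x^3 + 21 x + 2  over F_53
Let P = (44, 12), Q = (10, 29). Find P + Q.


P != Q, so use the chord formula.
s = (y2 - y1) / (x2 - x1) = (17) / (19) mod 53 = 26
x3 = s^2 - x1 - x2 mod 53 = 26^2 - 44 - 10 = 39
y3 = s (x1 - x3) - y1 mod 53 = 26 * (44 - 39) - 12 = 12

P + Q = (39, 12)


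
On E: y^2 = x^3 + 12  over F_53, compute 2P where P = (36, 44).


Doubling: s = (3 x1^2 + a) / (2 y1)
s = (3*36^2 + 0) / (2*44) mod 53 = 49
x3 = s^2 - 2 x1 mod 53 = 49^2 - 2*36 = 50
y3 = s (x1 - x3) - y1 mod 53 = 49 * (36 - 50) - 44 = 12

2P = (50, 12)


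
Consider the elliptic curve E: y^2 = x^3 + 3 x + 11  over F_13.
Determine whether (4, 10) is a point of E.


Check whether y^2 = x^3 + 3 x + 11 (mod 13) for (x, y) = (4, 10).
LHS: y^2 = 10^2 mod 13 = 9
RHS: x^3 + 3 x + 11 = 4^3 + 3*4 + 11 mod 13 = 9
LHS = RHS

Yes, on the curve


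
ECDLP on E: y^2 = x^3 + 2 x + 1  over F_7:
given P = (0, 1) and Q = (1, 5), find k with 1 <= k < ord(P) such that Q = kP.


Enumerate multiples of P until we hit Q = (1, 5):
  1P = (0, 1)
  2P = (1, 5)
Match found at i = 2.

k = 2


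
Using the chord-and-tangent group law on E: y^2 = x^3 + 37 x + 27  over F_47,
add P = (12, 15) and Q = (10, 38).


P != Q, so use the chord formula.
s = (y2 - y1) / (x2 - x1) = (23) / (45) mod 47 = 12
x3 = s^2 - x1 - x2 mod 47 = 12^2 - 12 - 10 = 28
y3 = s (x1 - x3) - y1 mod 47 = 12 * (12 - 28) - 15 = 28

P + Q = (28, 28)


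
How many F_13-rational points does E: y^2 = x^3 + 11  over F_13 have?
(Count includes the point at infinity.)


For each x in F_13, count y with y^2 = x^3 + 0 x + 11 mod 13:
  x = 1: RHS = 12, y in [5, 8]  -> 2 point(s)
  x = 3: RHS = 12, y in [5, 8]  -> 2 point(s)
  x = 4: RHS = 10, y in [6, 7]  -> 2 point(s)
  x = 7: RHS = 3, y in [4, 9]  -> 2 point(s)
  x = 8: RHS = 3, y in [4, 9]  -> 2 point(s)
  x = 9: RHS = 12, y in [5, 8]  -> 2 point(s)
  x = 10: RHS = 10, y in [6, 7]  -> 2 point(s)
  x = 11: RHS = 3, y in [4, 9]  -> 2 point(s)
  x = 12: RHS = 10, y in [6, 7]  -> 2 point(s)
Affine points: 18. Add the point at infinity: total = 19.

#E(F_13) = 19
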